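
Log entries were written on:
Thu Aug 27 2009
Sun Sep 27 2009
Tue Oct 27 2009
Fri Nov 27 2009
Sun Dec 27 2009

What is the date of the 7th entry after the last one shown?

Tue Jul 27 2010

The day-of-month is always 27 (31, 30, 31, 30 days between events).
So this recurs on the 27th of each month.
Next: January 2010 → Wed Jan 27 2010.
Next: February 2010 → Sat Feb 27 2010.
Next: March 2010 → Sat Mar 27 2010.
Next: April 2010 → Tue Apr 27 2010.
May 2010: Thu May 27 2010.
June 2010: Sun Jun 27 2010.
July 2010: Tue Jul 27 2010.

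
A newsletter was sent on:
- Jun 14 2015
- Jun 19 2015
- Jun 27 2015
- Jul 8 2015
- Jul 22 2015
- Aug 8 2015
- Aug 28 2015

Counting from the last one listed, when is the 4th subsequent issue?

Dec 16 2015

The spacing grows by 3 each time: 5, 8, 11, 14, 17, 20 days.
Next gap: 23 days. Aug 28 2015 + 23 days = Sep 20 2015.
Next gap: 26 days. Sep 20 2015 + 26 days = Oct 16 2015.
Next gap: 29 days. Oct 16 2015 + 29 days = Nov 14 2015.
Next gap: 32 days. Nov 14 2015 + 32 days = Dec 16 2015.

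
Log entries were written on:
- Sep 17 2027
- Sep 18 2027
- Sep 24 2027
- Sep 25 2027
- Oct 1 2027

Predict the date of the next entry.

The gap pattern 1, 6, 1, 6 repeats every 2 events.
These are the Fridays and Saturdays of each week.
The following Saturday is Oct 2 2027.

Oct 2 2027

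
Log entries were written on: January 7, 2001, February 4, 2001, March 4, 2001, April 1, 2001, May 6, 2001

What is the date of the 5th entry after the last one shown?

All dates are Sundays, 28, 28, 28, 35 days apart.
Specifically, the 1st Sunday of each month.
1st Sunday of June 2001: June 3, 2001.
July 2001 — 1st Sunday is July 1, 2001.
August 2001 — 1st Sunday is August 5, 2001.
1st Sunday of September 2001: September 2, 2001.
October 2001 — 1st Sunday is October 7, 2001.

October 7, 2001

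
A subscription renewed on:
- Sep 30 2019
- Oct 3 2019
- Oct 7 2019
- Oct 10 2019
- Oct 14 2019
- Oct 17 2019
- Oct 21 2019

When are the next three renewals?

Gaps: 3, 4, 3, 4, 3, 4 days — not constant, but cyclic with period 2.
The events fall on every Monday and Thursday.
The following Thursday is Oct 24 2019.
Next Monday: Oct 28 2019.
Next Thursday: Oct 31 2019.

Oct 24 2019, Oct 28 2019, Oct 31 2019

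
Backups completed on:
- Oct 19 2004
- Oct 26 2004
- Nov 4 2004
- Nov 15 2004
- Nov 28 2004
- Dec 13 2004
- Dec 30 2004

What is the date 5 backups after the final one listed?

Apr 24 2005

Intervals are 7, 9, 11, 13, 15, 17 days — an arithmetic progression with common difference 2.
Next gap: 19 days. Dec 30 2004 + 19 days = Jan 18 2005.
Next gap: 21 days. Jan 18 2005 + 21 days = Feb 8 2005.
Next gap: 23 days. Feb 8 2005 + 23 days = Mar 3 2005.
Next gap: 25 days. Mar 3 2005 + 25 days = Mar 28 2005.
Next gap: 27 days. Mar 28 2005 + 27 days = Apr 24 2005.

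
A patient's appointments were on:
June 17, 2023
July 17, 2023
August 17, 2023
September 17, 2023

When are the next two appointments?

October 17, 2023; November 17, 2023

The day-of-month is always 17 (30, 31, 31 days between events).
So this recurs on the 17th of each month.
Next: October 2023 → October 17, 2023.
Next: November 2023 → November 17, 2023.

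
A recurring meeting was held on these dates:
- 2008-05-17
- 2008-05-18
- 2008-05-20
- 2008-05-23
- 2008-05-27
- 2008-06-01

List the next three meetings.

2008-06-07, 2008-06-14, 2008-06-22

The spacing grows by 1 each time: 1, 2, 3, 4, 5 days.
Next gap: 6 days. 2008-06-01 + 6 days = 2008-06-07.
Next gap: 7 days. 2008-06-07 + 7 days = 2008-06-14.
Next gap: 8 days. 2008-06-14 + 8 days = 2008-06-22.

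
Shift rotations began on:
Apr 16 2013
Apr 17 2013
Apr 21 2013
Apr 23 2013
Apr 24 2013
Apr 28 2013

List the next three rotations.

Apr 30 2013, May 1 2013, May 5 2013

Every event lands on a Tuesday or Wednesday or Sunday (gaps cycle 1, 4, 2, 1, 4).
So the schedule is: every Tuesday, Wednesday and Sunday.
The following Tuesday is Apr 30 2013.
Next Wednesday: May 1 2013.
The following Sunday is May 5 2013.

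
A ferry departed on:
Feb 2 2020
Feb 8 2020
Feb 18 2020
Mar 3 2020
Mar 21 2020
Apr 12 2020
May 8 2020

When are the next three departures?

Gaps: 6, 10, 14, 18, 22, 26 days — each gap is 4 larger than the previous one.
Next gap: 30 days. May 8 2020 + 30 days = Jun 7 2020.
Next gap: 34 days. Jun 7 2020 + 34 days = Jul 11 2020.
Next gap: 38 days. Jul 11 2020 + 38 days = Aug 18 2020.

Jun 7 2020, Jul 11 2020, Aug 18 2020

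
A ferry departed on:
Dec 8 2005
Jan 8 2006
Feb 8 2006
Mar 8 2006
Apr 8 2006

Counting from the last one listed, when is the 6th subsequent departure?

Gaps: 31, 31, 28, 31 days — not constant. Every event is on the 8th of the month.
Pattern: the 8th of each month.
Next: May 2006 → May 8 2006.
June 2006: Jun 8 2006.
July 2006: Jul 8 2006.
August 2006: Aug 8 2006.
Next: September 2006 → Sep 8 2006.
October 2006: Oct 8 2006.

Oct 8 2006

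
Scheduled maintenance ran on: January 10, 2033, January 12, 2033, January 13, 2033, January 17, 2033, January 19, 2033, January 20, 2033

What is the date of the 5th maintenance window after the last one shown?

February 2, 2033

The gap pattern 2, 1, 4, 2, 1 repeats every 3 events.
These are the Mondays, Wednesdays and Thursdays of each week.
Next Monday: January 24, 2033.
Next Wednesday: January 26, 2033.
Next Thursday: January 27, 2033.
Next Monday: January 31, 2033.
The following Wednesday is February 2, 2033.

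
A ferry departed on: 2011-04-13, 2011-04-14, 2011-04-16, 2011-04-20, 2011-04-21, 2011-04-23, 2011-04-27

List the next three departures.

Gaps: 1, 2, 4, 1, 2, 4 days — not constant, but cyclic with period 3.
The events fall on every Wednesday, Thursday and Saturday.
Next Thursday: 2011-04-28.
Next Saturday: 2011-04-30.
Next Wednesday: 2011-05-04.

2011-04-28, 2011-04-30, 2011-05-04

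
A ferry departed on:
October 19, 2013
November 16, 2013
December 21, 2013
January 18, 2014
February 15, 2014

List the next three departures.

March 15, 2014; April 19, 2014; May 17, 2014

All dates are Saturdays, 28, 35, 28, 28 days apart.
Specifically, the 3rd Saturday of each month.
3rd Saturday of March 2014: March 15, 2014.
3rd Saturday of April 2014: April 19, 2014.
May 2014 — 3rd Saturday is May 17, 2014.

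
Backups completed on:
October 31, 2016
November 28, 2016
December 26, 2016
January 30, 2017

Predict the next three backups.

All Mondays; the gaps (28, 28, 35) vary with month length.
This is the last Monday of each month.
February 2017 ends with Monday February 27, 2017.
Last Monday of March 2017: March 27, 2017.
April 2017 ends with Monday April 24, 2017.

February 27, 2017; March 27, 2017; April 24, 2017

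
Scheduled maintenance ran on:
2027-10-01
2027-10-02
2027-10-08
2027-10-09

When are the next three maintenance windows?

Every event lands on a Friday or Saturday (gaps cycle 1, 6, 1).
So the schedule is: every Friday and Saturday.
Next Friday: 2027-10-15.
Next Saturday: 2027-10-16.
Next Friday: 2027-10-22.

2027-10-15, 2027-10-16, 2027-10-22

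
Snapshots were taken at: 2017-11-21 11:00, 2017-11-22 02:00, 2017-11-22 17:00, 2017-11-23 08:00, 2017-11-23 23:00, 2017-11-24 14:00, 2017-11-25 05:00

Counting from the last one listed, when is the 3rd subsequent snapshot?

Spacing: 15, 15, 15, 15, 15, 15 h — constant 15 h.
2017-11-25 05:00 + 15 h = 2017-11-25 20:00.
2017-11-25 20:00 + 15 h = 2017-11-26 11:00.
2017-11-26 11:00 + 15 h = 2017-11-27 02:00.

2017-11-27 02:00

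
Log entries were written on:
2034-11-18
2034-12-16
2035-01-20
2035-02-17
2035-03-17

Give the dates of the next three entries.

2035-04-21, 2035-05-19, 2035-06-16

Gaps: 28, 35, 28, 28 days — a mix of 28 and 35. Every date is a Saturday.
Each is the 3rd Saturday of its month.
April 2035 — 3rd Saturday is 2035-04-21.
May 2035 — 3rd Saturday is 2035-05-19.
June 2035 — 3rd Saturday is 2035-06-16.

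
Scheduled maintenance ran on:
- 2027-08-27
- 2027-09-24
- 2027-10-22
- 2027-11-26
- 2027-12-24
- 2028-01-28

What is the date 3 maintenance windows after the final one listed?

Gaps: 28, 28, 35, 28, 35 days — a mix of 28 and 35. Every date is a Friday.
Each is the 4th Friday of its month.
February 2028 — 4th Friday is 2028-02-25.
March 2028 — 4th Friday is 2028-03-24.
April 2028 — 4th Friday is 2028-04-28.

2028-04-28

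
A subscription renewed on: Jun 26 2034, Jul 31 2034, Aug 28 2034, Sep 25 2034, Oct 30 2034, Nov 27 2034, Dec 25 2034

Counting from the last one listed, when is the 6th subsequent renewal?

Jun 25 2035

Every date is a Monday; gaps 35, 28, 28, 35, 28, 28 days.
Each is the last Monday of its month (at least one falls on the 29th or later, ruling out '4th Monday').
Last Monday of January 2035: Jan 29 2035.
February 2035 ends with Monday Feb 26 2035.
Last Monday of March 2035: Mar 26 2035.
Last Monday of April 2035: Apr 30 2035.
May 2035 ends with Monday May 28 2035.
June 2035 ends with Monday Jun 25 2035.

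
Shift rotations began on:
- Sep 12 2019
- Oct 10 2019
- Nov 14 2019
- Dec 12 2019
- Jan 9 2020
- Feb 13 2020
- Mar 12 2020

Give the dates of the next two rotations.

These are Thursdays at 28- or 35-day spacing (28, 35, 28, 28, 35, 28).
The pattern: 2nd Thursday of the month.
2nd Thursday of April 2020: Apr 9 2020.
2nd Thursday of May 2020: May 14 2020.

Apr 9 2020, May 14 2020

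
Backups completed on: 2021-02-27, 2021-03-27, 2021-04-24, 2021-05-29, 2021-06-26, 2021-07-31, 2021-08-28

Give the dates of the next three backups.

All Saturdays; the gaps (28, 28, 35, 28, 35, 28) vary with month length.
This is the last Saturday of each month.
September 2021 ends with Saturday 2021-09-25.
October 2021 ends with Saturday 2021-10-30.
Last Saturday of November 2021: 2021-11-27.

2021-09-25, 2021-10-30, 2021-11-27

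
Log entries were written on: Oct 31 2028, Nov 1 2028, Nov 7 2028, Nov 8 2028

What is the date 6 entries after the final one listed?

The gap pattern 1, 6, 1 repeats every 2 events.
These are the Tuesdays and Wednesdays of each week.
Next Tuesday: Nov 14 2028.
Next Wednesday: Nov 15 2028.
Next Tuesday: Nov 21 2028.
The following Wednesday is Nov 22 2028.
The following Tuesday is Nov 28 2028.
Next Wednesday: Nov 29 2028.

Nov 29 2028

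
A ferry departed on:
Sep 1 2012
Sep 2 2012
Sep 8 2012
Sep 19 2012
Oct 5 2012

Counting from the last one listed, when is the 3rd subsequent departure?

Dec 22 2012

Intervals are 1, 6, 11, 16 days — an arithmetic progression with common difference 5.
Next gap: 21 days. Oct 5 2012 + 21 days = Oct 26 2012.
Next gap: 26 days. Oct 26 2012 + 26 days = Nov 21 2012.
Next gap: 31 days. Nov 21 2012 + 31 days = Dec 22 2012.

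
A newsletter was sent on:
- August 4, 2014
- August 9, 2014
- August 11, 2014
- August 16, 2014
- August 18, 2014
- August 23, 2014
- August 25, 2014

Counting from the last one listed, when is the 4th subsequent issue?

September 8, 2014

Every event lands on a Monday or Saturday (gaps cycle 5, 2, 5, 2, 5, 2).
So the schedule is: every Monday and Saturday.
Next Saturday: August 30, 2014.
Next Monday: September 1, 2014.
The following Saturday is September 6, 2014.
Next Monday: September 8, 2014.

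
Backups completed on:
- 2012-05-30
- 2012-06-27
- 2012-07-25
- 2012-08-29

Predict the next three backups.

2012-09-26, 2012-10-31, 2012-11-28

All Wednesdays; the gaps (28, 28, 35) vary with month length.
This is the last Wednesday of each month.
September 2012 ends with Wednesday 2012-09-26.
October 2012 ends with Wednesday 2012-10-31.
Last Wednesday of November 2012: 2012-11-28.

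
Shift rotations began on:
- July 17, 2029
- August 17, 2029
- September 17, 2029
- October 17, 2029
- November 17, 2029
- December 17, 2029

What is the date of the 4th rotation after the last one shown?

Each date is the 17th; the gaps (31, 31, 30, 31, 30) track the month lengths.
The rule is the 17th of each month.
Next: January 2030 → January 17, 2030.
February 2030: February 17, 2030.
Next: March 2030 → March 17, 2030.
Next: April 2030 → April 17, 2030.

April 17, 2030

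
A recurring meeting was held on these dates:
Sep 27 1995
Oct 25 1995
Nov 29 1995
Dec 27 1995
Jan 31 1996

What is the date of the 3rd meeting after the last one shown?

Apr 24 1996

Every date is a Wednesday; gaps 28, 35, 28, 35 days.
Each is the last Wednesday of its month (at least one falls on the 29th or later, ruling out '4th Wednesday').
Last Wednesday of February 1996: Feb 28 1996.
March 1996 ends with Wednesday Mar 27 1996.
April 1996 ends with Wednesday Apr 24 1996.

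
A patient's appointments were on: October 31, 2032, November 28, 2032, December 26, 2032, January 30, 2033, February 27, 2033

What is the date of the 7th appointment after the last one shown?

These are Sundays with 28, 28, 35, 28-day gaps.
Each is the final Sunday of its month — October 31, 2032 is past the 28th, so '4th Sunday' doesn't fit.
March 2033 ends with Sunday March 27, 2033.
Last Sunday of April 2033: April 24, 2033.
Last Sunday of May 2033: May 29, 2033.
Last Sunday of June 2033: June 26, 2033.
Last Sunday of July 2033: July 31, 2033.
August 2033 ends with Sunday August 28, 2033.
September 2033 ends with Sunday September 25, 2033.

September 25, 2033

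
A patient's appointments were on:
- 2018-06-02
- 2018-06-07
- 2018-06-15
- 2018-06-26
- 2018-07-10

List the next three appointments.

Gaps: 5, 8, 11, 14 days — each gap is 3 larger than the previous one.
Next gap: 17 days. 2018-07-10 + 17 days = 2018-07-27.
Next gap: 20 days. 2018-07-27 + 20 days = 2018-08-16.
Next gap: 23 days. 2018-08-16 + 23 days = 2018-09-08.

2018-07-27, 2018-08-16, 2018-09-08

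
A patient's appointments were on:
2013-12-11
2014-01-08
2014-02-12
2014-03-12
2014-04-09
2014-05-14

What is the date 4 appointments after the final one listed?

Gaps: 28, 35, 28, 28, 35 days — a mix of 28 and 35. Every date is a Wednesday.
Each is the 2nd Wednesday of its month.
2nd Wednesday of June 2014: 2014-06-11.
July 2014 — 2nd Wednesday is 2014-07-09.
2nd Wednesday of August 2014: 2014-08-13.
September 2014 — 2nd Wednesday is 2014-09-10.

2014-09-10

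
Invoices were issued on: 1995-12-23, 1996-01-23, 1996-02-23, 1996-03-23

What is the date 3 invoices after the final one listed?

The day-of-month is always 23 (31, 31, 29 days between events).
So this recurs on the 23rd of each month.
April 1996: 1996-04-23.
Next: May 1996 → 1996-05-23.
Next: June 1996 → 1996-06-23.

1996-06-23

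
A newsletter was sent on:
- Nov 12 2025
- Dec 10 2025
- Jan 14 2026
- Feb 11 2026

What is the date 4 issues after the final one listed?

Gaps: 28, 35, 28 days — a mix of 28 and 35. Every date is a Wednesday.
Each is the 2nd Wednesday of its month.
2nd Wednesday of March 2026: Mar 11 2026.
2nd Wednesday of April 2026: Apr 8 2026.
2nd Wednesday of May 2026: May 13 2026.
2nd Wednesday of June 2026: Jun 10 2026.

Jun 10 2026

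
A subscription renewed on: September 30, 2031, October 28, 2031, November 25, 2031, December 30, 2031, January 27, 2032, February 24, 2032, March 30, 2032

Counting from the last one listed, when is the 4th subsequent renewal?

These are Tuesdays with 28, 28, 35, 28, 28, 35-day gaps.
Each is the final Tuesday of its month — September 30, 2031 is past the 28th, so '4th Tuesday' doesn't fit.
April 2032 ends with Tuesday April 27, 2032.
May 2032 ends with Tuesday May 25, 2032.
June 2032 ends with Tuesday June 29, 2032.
Last Tuesday of July 2032: July 27, 2032.

July 27, 2032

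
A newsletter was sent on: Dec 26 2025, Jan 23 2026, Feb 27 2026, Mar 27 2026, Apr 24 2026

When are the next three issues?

Gaps: 28, 35, 28, 28 days — a mix of 28 and 35. Every date is a Friday.
Each is the 4th Friday of its month.
May 2026 — 4th Friday is May 22 2026.
June 2026 — 4th Friday is Jun 26 2026.
4th Friday of July 2026: Jul 24 2026.

May 22 2026, Jun 26 2026, Jul 24 2026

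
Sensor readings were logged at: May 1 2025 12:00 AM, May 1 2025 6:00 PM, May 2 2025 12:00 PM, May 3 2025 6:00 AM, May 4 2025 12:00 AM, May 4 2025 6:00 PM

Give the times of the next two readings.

May 5 2025 12:00 PM, May 6 2025 6:00 AM

Gaps: 18, 18, 18, 18, 18 hours — each event is 18 hours after the previous one.
May 4 2025 6:00 PM + 18 h = May 5 2025 12:00 PM.
May 5 2025 12:00 PM + 18 h = May 6 2025 6:00 AM.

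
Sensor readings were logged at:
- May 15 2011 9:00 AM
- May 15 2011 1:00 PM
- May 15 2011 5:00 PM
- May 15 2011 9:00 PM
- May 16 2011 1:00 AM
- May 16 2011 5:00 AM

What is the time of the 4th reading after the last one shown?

The interval is a steady 4 hours (4, 4, 4, 4, 4).
May 16 2011 5:00 AM + 4 h = May 16 2011 9:00 AM.
May 16 2011 9:00 AM + 4 h = May 16 2011 1:00 PM.
May 16 2011 1:00 PM + 4 h = May 16 2011 5:00 PM.
May 16 2011 5:00 PM + 4 h = May 16 2011 9:00 PM.

May 16 2011 9:00 PM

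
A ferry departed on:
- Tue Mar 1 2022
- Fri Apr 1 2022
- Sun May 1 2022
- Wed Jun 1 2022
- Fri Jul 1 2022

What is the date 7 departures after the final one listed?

Wed Feb 1 2023

Each date is the 1st; the gaps (31, 30, 31, 30) track the month lengths.
The rule is the 1st of each month.
August 2022: Mon Aug 1 2022.
September 2022: Thu Sep 1 2022.
Next: October 2022 → Sat Oct 1 2022.
Next: November 2022 → Tue Nov 1 2022.
December 2022: Thu Dec 1 2022.
January 2023: Sun Jan 1 2023.
Next: February 2023 → Wed Feb 1 2023.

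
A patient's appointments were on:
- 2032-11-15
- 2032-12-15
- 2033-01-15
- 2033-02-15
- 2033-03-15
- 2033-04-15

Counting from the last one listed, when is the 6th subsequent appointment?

2033-10-15

The day-of-month is always 15 (30, 31, 31, 28, 31 days between events).
So this recurs on the 15th of each month.
Next: May 2033 → 2033-05-15.
Next: June 2033 → 2033-06-15.
Next: July 2033 → 2033-07-15.
Next: August 2033 → 2033-08-15.
September 2033: 2033-09-15.
Next: October 2033 → 2033-10-15.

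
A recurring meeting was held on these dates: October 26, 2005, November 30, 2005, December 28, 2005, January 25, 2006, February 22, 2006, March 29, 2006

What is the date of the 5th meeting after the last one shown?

Every date is a Wednesday; gaps 35, 28, 28, 28, 35 days.
Each is the last Wednesday of its month (at least one falls on the 29th or later, ruling out '4th Wednesday').
Last Wednesday of April 2006: April 26, 2006.
Last Wednesday of May 2006: May 31, 2006.
June 2006 ends with Wednesday June 28, 2006.
Last Wednesday of July 2006: July 26, 2006.
Last Wednesday of August 2006: August 30, 2006.

August 30, 2006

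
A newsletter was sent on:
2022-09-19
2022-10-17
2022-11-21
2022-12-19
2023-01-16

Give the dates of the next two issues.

2023-02-20, 2023-03-20

Gaps: 28, 35, 28, 28 days — a mix of 28 and 35. Every date is a Monday.
Each is the 3rd Monday of its month.
February 2023 — 3rd Monday is 2023-02-20.
3rd Monday of March 2023: 2023-03-20.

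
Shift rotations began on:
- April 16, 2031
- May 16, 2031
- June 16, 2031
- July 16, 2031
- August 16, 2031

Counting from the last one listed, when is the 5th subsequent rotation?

January 16, 2032

The day-of-month is always 16 (30, 31, 30, 31 days between events).
So this recurs on the 16th of each month.
Next: September 2031 → September 16, 2031.
October 2031: October 16, 2031.
Next: November 2031 → November 16, 2031.
Next: December 2031 → December 16, 2031.
January 2032: January 16, 2032.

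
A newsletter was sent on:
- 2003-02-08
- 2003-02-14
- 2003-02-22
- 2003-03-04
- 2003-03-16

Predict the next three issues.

The spacing grows by 2 each time: 6, 8, 10, 12 days.
Next gap: 14 days. 2003-03-16 + 14 days = 2003-03-30.
Next gap: 16 days. 2003-03-30 + 16 days = 2003-04-15.
Next gap: 18 days. 2003-04-15 + 18 days = 2003-05-03.

2003-03-30, 2003-04-15, 2003-05-03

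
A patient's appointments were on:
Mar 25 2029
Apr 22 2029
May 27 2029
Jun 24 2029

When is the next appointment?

Jul 22 2029

All dates are Sundays, 28, 35, 28 days apart.
Specifically, the 4th Sunday of each month.
4th Sunday of July 2029: Jul 22 2029.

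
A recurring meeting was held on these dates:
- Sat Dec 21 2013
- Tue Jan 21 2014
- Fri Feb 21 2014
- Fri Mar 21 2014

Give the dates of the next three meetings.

Mon Apr 21 2014, Wed May 21 2014, Sat Jun 21 2014

Each date is the 21st; the gaps (31, 31, 28) track the month lengths.
The rule is the 21st of each month.
Next: April 2014 → Mon Apr 21 2014.
May 2014: Wed May 21 2014.
June 2014: Sat Jun 21 2014.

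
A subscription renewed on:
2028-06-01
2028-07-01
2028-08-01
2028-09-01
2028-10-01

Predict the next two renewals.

2028-11-01, 2028-12-01

Each date is the 1st; the gaps (30, 31, 31, 30) track the month lengths.
The rule is the 1st of each month.
Next: November 2028 → 2028-11-01.
December 2028: 2028-12-01.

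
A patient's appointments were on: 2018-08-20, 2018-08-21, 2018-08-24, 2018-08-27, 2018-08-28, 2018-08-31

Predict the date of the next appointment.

Gaps: 1, 3, 3, 1, 3 days — not constant, but cyclic with period 3.
The events fall on every Monday, Tuesday and Friday.
The following Monday is 2018-09-03.

2018-09-03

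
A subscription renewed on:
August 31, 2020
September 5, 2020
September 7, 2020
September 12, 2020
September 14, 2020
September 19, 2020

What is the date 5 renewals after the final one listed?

The gap pattern 5, 2, 5, 2, 5 repeats every 2 events.
These are the Mondays and Saturdays of each week.
Next Monday: September 21, 2020.
Next Saturday: September 26, 2020.
The following Monday is September 28, 2020.
The following Saturday is October 3, 2020.
Next Monday: October 5, 2020.

October 5, 2020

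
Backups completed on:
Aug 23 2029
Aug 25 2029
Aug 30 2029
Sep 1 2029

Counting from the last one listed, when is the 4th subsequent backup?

Gaps: 2, 5, 2 days — not constant, but cyclic with period 2.
The events fall on every Thursday and Saturday.
Next Thursday: Sep 6 2029.
Next Saturday: Sep 8 2029.
Next Thursday: Sep 13 2029.
The following Saturday is Sep 15 2029.

Sep 15 2029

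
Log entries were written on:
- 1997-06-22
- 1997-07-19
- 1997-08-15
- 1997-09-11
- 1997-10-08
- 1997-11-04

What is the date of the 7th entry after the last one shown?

Gaps between consecutive events: 27, 27, 27, 27, 27 days — a constant 27-day interval.
1997-11-04 + 27 days = 1997-12-01.
1997-12-01 + 27 days = 1997-12-28.
1997-12-28 + 27 days = 1998-01-24.
1998-01-24 + 27 days = 1998-02-20.
1998-02-20 + 27 days = 1998-03-19.
1998-03-19 + 27 days = 1998-04-15.
1998-04-15 + 27 days = 1998-05-12.

1998-05-12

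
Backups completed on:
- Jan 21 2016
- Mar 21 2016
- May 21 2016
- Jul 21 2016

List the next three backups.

The day-of-month is always 21 (60, 61, 61 days between events).
So this recurs on the 21st of every 2 months.
September 2016: Sep 21 2016.
November 2016: Nov 21 2016.
January 2017: Jan 21 2017.

Sep 21 2016, Nov 21 2016, Jan 21 2017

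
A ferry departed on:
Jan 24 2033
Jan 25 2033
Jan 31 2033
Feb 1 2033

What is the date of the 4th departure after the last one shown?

Every event lands on a Monday or Tuesday (gaps cycle 1, 6, 1).
So the schedule is: every Monday and Tuesday.
The following Monday is Feb 7 2033.
Next Tuesday: Feb 8 2033.
The following Monday is Feb 14 2033.
The following Tuesday is Feb 15 2033.

Feb 15 2033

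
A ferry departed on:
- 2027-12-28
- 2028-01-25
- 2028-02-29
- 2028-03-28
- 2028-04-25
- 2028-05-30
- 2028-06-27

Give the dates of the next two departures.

2028-07-25, 2028-08-29

All Tuesdays; the gaps (28, 35, 28, 28, 35, 28) vary with month length.
This is the last Tuesday of each month.
July 2028 ends with Tuesday 2028-07-25.
Last Tuesday of August 2028: 2028-08-29.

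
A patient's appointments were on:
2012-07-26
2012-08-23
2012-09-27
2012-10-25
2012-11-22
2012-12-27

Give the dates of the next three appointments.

All dates are Thursdays, 28, 35, 28, 28, 35 days apart.
Specifically, the 4th Thursday of each month.
January 2013 — 4th Thursday is 2013-01-24.
February 2013 — 4th Thursday is 2013-02-28.
4th Thursday of March 2013: 2013-03-28.

2013-01-24, 2013-02-28, 2013-03-28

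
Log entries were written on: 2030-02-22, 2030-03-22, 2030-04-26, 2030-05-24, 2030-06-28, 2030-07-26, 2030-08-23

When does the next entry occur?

2030-09-27

All dates are Fridays, 28, 35, 28, 35, 28, 28 days apart.
Specifically, the 4th Friday of each month.
September 2030 — 4th Friday is 2030-09-27.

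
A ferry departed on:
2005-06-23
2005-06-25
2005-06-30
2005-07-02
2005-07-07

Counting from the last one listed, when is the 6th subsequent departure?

Gaps: 2, 5, 2, 5 days — not constant, but cyclic with period 2.
The events fall on every Thursday and Saturday.
Next Saturday: 2005-07-09.
Next Thursday: 2005-07-14.
The following Saturday is 2005-07-16.
The following Thursday is 2005-07-21.
Next Saturday: 2005-07-23.
The following Thursday is 2005-07-28.

2005-07-28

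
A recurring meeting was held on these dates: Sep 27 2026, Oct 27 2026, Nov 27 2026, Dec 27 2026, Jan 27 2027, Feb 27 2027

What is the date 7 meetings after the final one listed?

Sep 27 2027

Each date is the 27th; the gaps (30, 31, 30, 31, 31) track the month lengths.
The rule is the 27th of each month.
Next: March 2027 → Mar 27 2027.
April 2027: Apr 27 2027.
May 2027: May 27 2027.
Next: June 2027 → Jun 27 2027.
July 2027: Jul 27 2027.
Next: August 2027 → Aug 27 2027.
September 2027: Sep 27 2027.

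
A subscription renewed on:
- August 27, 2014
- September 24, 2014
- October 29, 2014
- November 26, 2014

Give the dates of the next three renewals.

All Wednesdays; the gaps (28, 35, 28) vary with month length.
This is the last Wednesday of each month.
Last Wednesday of December 2014: December 31, 2014.
Last Wednesday of January 2015: January 28, 2015.
Last Wednesday of February 2015: February 25, 2015.

December 31, 2014; January 28, 2015; February 25, 2015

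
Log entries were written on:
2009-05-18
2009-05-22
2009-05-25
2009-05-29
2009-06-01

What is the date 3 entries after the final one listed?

2009-06-12

Gaps: 4, 3, 4, 3 days — not constant, but cyclic with period 2.
The events fall on every Monday and Friday.
Next Friday: 2009-06-05.
The following Monday is 2009-06-08.
Next Friday: 2009-06-12.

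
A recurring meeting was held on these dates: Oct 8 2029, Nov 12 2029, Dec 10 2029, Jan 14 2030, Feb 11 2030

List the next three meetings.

Mar 11 2030, Apr 8 2030, May 13 2030

These are Mondays at 28- or 35-day spacing (35, 28, 35, 28).
The pattern: 2nd Monday of the month.
March 2030 — 2nd Monday is Mar 11 2030.
2nd Monday of April 2030: Apr 8 2030.
May 2030 — 2nd Monday is May 13 2030.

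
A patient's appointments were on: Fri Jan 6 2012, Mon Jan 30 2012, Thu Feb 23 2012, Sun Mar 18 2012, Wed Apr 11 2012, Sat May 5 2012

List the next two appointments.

The spacing is 24, 24, 24, 24, 24 days — always 24 days.
Sat May 5 2012 + 24 days = Tue May 29 2012.
Tue May 29 2012 + 24 days = Fri Jun 22 2012.

Tue May 29 2012, Fri Jun 22 2012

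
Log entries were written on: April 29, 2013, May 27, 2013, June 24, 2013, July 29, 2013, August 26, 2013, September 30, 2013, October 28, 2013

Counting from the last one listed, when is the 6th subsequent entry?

These are Mondays with 28, 28, 35, 28, 35, 28-day gaps.
Each is the final Monday of its month — April 29, 2013 is past the 28th, so '4th Monday' doesn't fit.
November 2013 ends with Monday November 25, 2013.
December 2013 ends with Monday December 30, 2013.
Last Monday of January 2014: January 27, 2014.
February 2014 ends with Monday February 24, 2014.
Last Monday of March 2014: March 31, 2014.
Last Monday of April 2014: April 28, 2014.

April 28, 2014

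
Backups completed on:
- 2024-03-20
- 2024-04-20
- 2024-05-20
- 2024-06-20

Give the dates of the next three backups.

2024-07-20, 2024-08-20, 2024-09-20

Gaps: 31, 30, 31 days — not constant. Every event is on the 20th of the month.
Pattern: the 20th of each month.
Next: July 2024 → 2024-07-20.
August 2024: 2024-08-20.
Next: September 2024 → 2024-09-20.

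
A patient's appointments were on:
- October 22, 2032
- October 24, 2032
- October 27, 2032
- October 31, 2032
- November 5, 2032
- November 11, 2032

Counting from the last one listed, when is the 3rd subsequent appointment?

The spacing grows by 1 each time: 2, 3, 4, 5, 6 days.
Next gap: 7 days. November 11, 2032 + 7 days = November 18, 2032.
Next gap: 8 days. November 18, 2032 + 8 days = November 26, 2032.
Next gap: 9 days. November 26, 2032 + 9 days = December 5, 2032.

December 5, 2032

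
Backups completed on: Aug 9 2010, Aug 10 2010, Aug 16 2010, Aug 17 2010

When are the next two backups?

The gap pattern 1, 6, 1 repeats every 2 events.
These are the Mondays and Tuesdays of each week.
Next Monday: Aug 23 2010.
The following Tuesday is Aug 24 2010.

Aug 23 2010, Aug 24 2010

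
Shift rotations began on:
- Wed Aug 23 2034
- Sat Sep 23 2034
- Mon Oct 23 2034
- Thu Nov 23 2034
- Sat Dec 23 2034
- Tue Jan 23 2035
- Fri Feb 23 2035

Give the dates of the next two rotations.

Fri Mar 23 2035, Mon Apr 23 2035

Gaps: 31, 30, 31, 30, 31, 31 days — not constant. Every event is on the 23rd of the month.
Pattern: the 23rd of each month.
March 2035: Fri Mar 23 2035.
Next: April 2035 → Mon Apr 23 2035.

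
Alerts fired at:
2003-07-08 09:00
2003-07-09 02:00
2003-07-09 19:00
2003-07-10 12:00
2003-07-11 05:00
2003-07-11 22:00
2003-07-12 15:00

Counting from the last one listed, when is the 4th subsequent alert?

2003-07-15 11:00

Gaps: 17, 17, 17, 17, 17, 17 hours — each event is 17 hours after the previous one.
2003-07-12 15:00 + 17 h = 2003-07-13 08:00.
2003-07-13 08:00 + 17 h = 2003-07-14 01:00.
2003-07-14 01:00 + 17 h = 2003-07-14 18:00.
2003-07-14 18:00 + 17 h = 2003-07-15 11:00.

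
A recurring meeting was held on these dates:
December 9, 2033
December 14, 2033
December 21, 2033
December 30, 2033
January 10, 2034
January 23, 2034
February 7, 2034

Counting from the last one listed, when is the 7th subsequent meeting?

July 18, 2034

Gaps: 5, 7, 9, 11, 13, 15 days — each gap is 2 larger than the previous one.
Next gap: 17 days. February 7, 2034 + 17 days = February 24, 2034.
Next gap: 19 days. February 24, 2034 + 19 days = March 15, 2034.
Next gap: 21 days. March 15, 2034 + 21 days = April 5, 2034.
Next gap: 23 days. April 5, 2034 + 23 days = April 28, 2034.
Next gap: 25 days. April 28, 2034 + 25 days = May 23, 2034.
Next gap: 27 days. May 23, 2034 + 27 days = June 19, 2034.
Next gap: 29 days. June 19, 2034 + 29 days = July 18, 2034.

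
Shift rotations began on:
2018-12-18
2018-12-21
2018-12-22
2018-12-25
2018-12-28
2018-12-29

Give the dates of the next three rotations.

2019-01-01, 2019-01-04, 2019-01-05

Gaps: 3, 1, 3, 3, 1 days — not constant, but cyclic with period 3.
The events fall on every Tuesday, Friday and Saturday.
Next Tuesday: 2019-01-01.
The following Friday is 2019-01-04.
Next Saturday: 2019-01-05.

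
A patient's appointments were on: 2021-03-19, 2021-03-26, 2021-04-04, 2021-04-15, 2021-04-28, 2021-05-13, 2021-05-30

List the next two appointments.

2021-06-18, 2021-07-09

Gaps: 7, 9, 11, 13, 15, 17 days — each gap is 2 larger than the previous one.
Next gap: 19 days. 2021-05-30 + 19 days = 2021-06-18.
Next gap: 21 days. 2021-06-18 + 21 days = 2021-07-09.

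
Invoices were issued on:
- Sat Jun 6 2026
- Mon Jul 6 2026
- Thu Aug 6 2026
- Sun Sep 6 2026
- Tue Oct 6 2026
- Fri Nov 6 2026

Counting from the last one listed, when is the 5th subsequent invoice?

Tue Apr 6 2027

Gaps: 30, 31, 31, 30, 31 days — not constant. Every event is on the 6th of the month.
Pattern: the 6th of each month.
Next: December 2026 → Sun Dec 6 2026.
January 2027: Wed Jan 6 2027.
February 2027: Sat Feb 6 2027.
Next: March 2027 → Sat Mar 6 2027.
April 2027: Tue Apr 6 2027.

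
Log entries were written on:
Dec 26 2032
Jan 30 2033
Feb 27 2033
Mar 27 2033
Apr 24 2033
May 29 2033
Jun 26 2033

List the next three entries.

Jul 31 2033, Aug 28 2033, Sep 25 2033

These are Sundays with 35, 28, 28, 28, 35, 28-day gaps.
Each is the final Sunday of its month — Jan 30 2033 is past the 28th, so '4th Sunday' doesn't fit.
Last Sunday of July 2033: Jul 31 2033.
August 2033 ends with Sunday Aug 28 2033.
Last Sunday of September 2033: Sep 25 2033.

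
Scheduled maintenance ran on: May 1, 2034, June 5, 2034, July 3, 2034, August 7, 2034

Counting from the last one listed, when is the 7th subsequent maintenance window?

March 5, 2035

These are Mondays at 28- or 35-day spacing (35, 28, 35).
The pattern: 1st Monday of the month.
1st Monday of September 2034: September 4, 2034.
1st Monday of October 2034: October 2, 2034.
November 2034 — 1st Monday is November 6, 2034.
December 2034 — 1st Monday is December 4, 2034.
1st Monday of January 2035: January 1, 2035.
February 2035 — 1st Monday is February 5, 2035.
1st Monday of March 2035: March 5, 2035.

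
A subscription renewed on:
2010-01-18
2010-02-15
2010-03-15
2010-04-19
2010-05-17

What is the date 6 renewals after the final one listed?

All dates are Mondays, 28, 28, 35, 28 days apart.
Specifically, the 3rd Monday of each month.
June 2010 — 3rd Monday is 2010-06-21.
3rd Monday of July 2010: 2010-07-19.
August 2010 — 3rd Monday is 2010-08-16.
3rd Monday of September 2010: 2010-09-20.
3rd Monday of October 2010: 2010-10-18.
3rd Monday of November 2010: 2010-11-15.

2010-11-15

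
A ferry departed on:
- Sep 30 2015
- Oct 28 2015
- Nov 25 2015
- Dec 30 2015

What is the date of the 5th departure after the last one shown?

All Wednesdays; the gaps (28, 28, 35) vary with month length.
This is the last Wednesday of each month.
January 2016 ends with Wednesday Jan 27 2016.
Last Wednesday of February 2016: Feb 24 2016.
March 2016 ends with Wednesday Mar 30 2016.
Last Wednesday of April 2016: Apr 27 2016.
Last Wednesday of May 2016: May 25 2016.

May 25 2016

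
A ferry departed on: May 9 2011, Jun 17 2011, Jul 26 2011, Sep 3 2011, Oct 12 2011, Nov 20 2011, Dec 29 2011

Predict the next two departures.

Feb 6 2012, Mar 16 2012

The spacing is 39, 39, 39, 39, 39, 39 days — always 39 days.
Dec 29 2011 + 39 days = Feb 6 2012.
Feb 6 2012 + 39 days = Mar 16 2012.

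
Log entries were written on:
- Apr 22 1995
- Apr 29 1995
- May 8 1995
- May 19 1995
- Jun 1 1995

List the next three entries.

Intervals are 7, 9, 11, 13 days — an arithmetic progression with common difference 2.
Next gap: 15 days. Jun 1 1995 + 15 days = Jun 16 1995.
Next gap: 17 days. Jun 16 1995 + 17 days = Jul 3 1995.
Next gap: 19 days. Jul 3 1995 + 19 days = Jul 22 1995.

Jun 16 1995, Jul 3 1995, Jul 22 1995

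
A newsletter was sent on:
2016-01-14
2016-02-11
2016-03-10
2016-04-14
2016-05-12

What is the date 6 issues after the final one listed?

2016-11-10

Gaps: 28, 28, 35, 28 days — a mix of 28 and 35. Every date is a Thursday.
Each is the 2nd Thursday of its month.
2nd Thursday of June 2016: 2016-06-09.
July 2016 — 2nd Thursday is 2016-07-14.
August 2016 — 2nd Thursday is 2016-08-11.
2nd Thursday of September 2016: 2016-09-08.
October 2016 — 2nd Thursday is 2016-10-13.
2nd Thursday of November 2016: 2016-11-10.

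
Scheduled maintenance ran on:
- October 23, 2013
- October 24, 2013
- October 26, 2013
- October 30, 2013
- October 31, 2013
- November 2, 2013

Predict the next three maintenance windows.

November 6, 2013; November 7, 2013; November 9, 2013

Gaps: 1, 2, 4, 1, 2 days — not constant, but cyclic with period 3.
The events fall on every Wednesday, Thursday and Saturday.
The following Wednesday is November 6, 2013.
The following Thursday is November 7, 2013.
The following Saturday is November 9, 2013.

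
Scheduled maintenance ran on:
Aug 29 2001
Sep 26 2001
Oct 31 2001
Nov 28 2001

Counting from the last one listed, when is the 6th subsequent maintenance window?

All Wednesdays; the gaps (28, 35, 28) vary with month length.
This is the last Wednesday of each month.
Last Wednesday of December 2001: Dec 26 2001.
Last Wednesday of January 2002: Jan 30 2002.
February 2002 ends with Wednesday Feb 27 2002.
Last Wednesday of March 2002: Mar 27 2002.
Last Wednesday of April 2002: Apr 24 2002.
Last Wednesday of May 2002: May 29 2002.

May 29 2002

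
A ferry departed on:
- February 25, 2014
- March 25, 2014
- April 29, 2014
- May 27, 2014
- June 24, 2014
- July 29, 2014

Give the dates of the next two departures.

August 26, 2014; September 30, 2014

Every date is a Tuesday; gaps 28, 35, 28, 28, 35 days.
Each is the last Tuesday of its month (at least one falls on the 29th or later, ruling out '4th Tuesday').
Last Tuesday of August 2014: August 26, 2014.
September 2014 ends with Tuesday September 30, 2014.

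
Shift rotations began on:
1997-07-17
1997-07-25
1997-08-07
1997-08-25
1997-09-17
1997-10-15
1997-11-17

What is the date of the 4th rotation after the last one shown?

Gaps: 8, 13, 18, 23, 28, 33 days — each gap is 5 larger than the previous one.
Next gap: 38 days. 1997-11-17 + 38 days = 1997-12-25.
Next gap: 43 days. 1997-12-25 + 43 days = 1998-02-06.
Next gap: 48 days. 1998-02-06 + 48 days = 1998-03-26.
Next gap: 53 days. 1998-03-26 + 53 days = 1998-05-18.

1998-05-18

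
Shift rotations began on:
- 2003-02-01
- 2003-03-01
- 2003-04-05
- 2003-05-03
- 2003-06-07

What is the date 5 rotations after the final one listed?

Gaps: 28, 35, 28, 35 days — a mix of 28 and 35. Every date is a Saturday.
Each is the 1st Saturday of its month.
1st Saturday of July 2003: 2003-07-05.
1st Saturday of August 2003: 2003-08-02.
1st Saturday of September 2003: 2003-09-06.
1st Saturday of October 2003: 2003-10-04.
November 2003 — 1st Saturday is 2003-11-01.

2003-11-01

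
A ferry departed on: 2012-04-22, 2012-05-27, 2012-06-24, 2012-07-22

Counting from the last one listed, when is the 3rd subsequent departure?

These are Sundays at 28- or 35-day spacing (35, 28, 28).
The pattern: 4th Sunday of the month.
4th Sunday of August 2012: 2012-08-26.
4th Sunday of September 2012: 2012-09-23.
4th Sunday of October 2012: 2012-10-28.

2012-10-28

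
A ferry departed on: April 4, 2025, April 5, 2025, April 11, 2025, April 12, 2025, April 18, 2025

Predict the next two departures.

The gap pattern 1, 6, 1, 6 repeats every 2 events.
These are the Fridays and Saturdays of each week.
Next Saturday: April 19, 2025.
The following Friday is April 25, 2025.

April 19, 2025; April 25, 2025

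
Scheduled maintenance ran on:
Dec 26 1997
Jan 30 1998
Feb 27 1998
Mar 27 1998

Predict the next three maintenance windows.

Apr 24 1998, May 29 1998, Jun 26 1998

Every date is a Friday; gaps 35, 28, 28 days.
Each is the last Friday of its month (at least one falls on the 29th or later, ruling out '4th Friday').
April 1998 ends with Friday Apr 24 1998.
May 1998 ends with Friday May 29 1998.
June 1998 ends with Friday Jun 26 1998.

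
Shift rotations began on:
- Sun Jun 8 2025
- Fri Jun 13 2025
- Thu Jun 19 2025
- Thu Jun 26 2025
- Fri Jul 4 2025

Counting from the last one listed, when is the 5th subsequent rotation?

The spacing grows by 1 each time: 5, 6, 7, 8 days.
Next gap: 9 days. Fri Jul 4 2025 + 9 days = Sun Jul 13 2025.
Next gap: 10 days. Sun Jul 13 2025 + 10 days = Wed Jul 23 2025.
Next gap: 11 days. Wed Jul 23 2025 + 11 days = Sun Aug 3 2025.
Next gap: 12 days. Sun Aug 3 2025 + 12 days = Fri Aug 15 2025.
Next gap: 13 days. Fri Aug 15 2025 + 13 days = Thu Aug 28 2025.

Thu Aug 28 2025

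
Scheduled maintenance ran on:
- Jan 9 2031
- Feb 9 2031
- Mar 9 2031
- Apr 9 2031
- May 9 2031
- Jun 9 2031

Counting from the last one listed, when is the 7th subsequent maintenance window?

Jan 9 2032

Each date is the 9th; the gaps (31, 28, 31, 30, 31) track the month lengths.
The rule is the 9th of each month.
July 2031: Jul 9 2031.
August 2031: Aug 9 2031.
Next: September 2031 → Sep 9 2031.
Next: October 2031 → Oct 9 2031.
November 2031: Nov 9 2031.
December 2031: Dec 9 2031.
Next: January 2032 → Jan 9 2032.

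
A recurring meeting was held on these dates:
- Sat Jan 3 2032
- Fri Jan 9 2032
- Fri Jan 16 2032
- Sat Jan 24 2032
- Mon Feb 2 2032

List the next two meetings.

Thu Feb 12 2032, Mon Feb 23 2032

The spacing grows by 1 each time: 6, 7, 8, 9 days.
Next gap: 10 days. Mon Feb 2 2032 + 10 days = Thu Feb 12 2032.
Next gap: 11 days. Thu Feb 12 2032 + 11 days = Mon Feb 23 2032.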